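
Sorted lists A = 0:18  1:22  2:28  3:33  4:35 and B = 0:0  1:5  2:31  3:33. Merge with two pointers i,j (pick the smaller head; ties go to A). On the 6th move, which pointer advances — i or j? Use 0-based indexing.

j

[i=0,j=0] A[i]=18>B[j]=0 take 0 → j++
[i=0,j=1] A[i]=18>B[j]=5 take 5 → j++
[i=0,j=2] A[i]=18<=B[j]=31 take 18 → i++
[i=1,j=2] A[i]=22<=B[j]=31 take 22 → i++
[i=2,j=2] A[i]=28<=B[j]=31 take 28 → i++
[i=3,j=2] A[i]=33>B[j]=31 take 31 → j++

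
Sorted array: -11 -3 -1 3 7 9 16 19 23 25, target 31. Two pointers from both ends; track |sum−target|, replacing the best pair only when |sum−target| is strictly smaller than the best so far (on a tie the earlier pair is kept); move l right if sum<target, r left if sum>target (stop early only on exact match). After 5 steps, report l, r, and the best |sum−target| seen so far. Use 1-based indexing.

[1,10] -11+25=14 d=17 * → l++
[2,10] -3+25=22 d=9 * → l++
[3,10] -1+25=24 d=7 * → l++
[4,10] 3+25=28 d=3 * → l++
[5,10] 7+25=32 d=1 * → r--

l=5, r=9, best |Δ|=1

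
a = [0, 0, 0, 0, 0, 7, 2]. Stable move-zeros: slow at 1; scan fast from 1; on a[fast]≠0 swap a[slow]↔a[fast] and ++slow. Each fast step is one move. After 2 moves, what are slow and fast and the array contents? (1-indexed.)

(s=1,f=1) a[fast]=0 → fast++
(s=1,f=2) a[fast]=0 → fast++

slow=1, fast=3, a=[0, 0, 0, 0, 0, 7, 2]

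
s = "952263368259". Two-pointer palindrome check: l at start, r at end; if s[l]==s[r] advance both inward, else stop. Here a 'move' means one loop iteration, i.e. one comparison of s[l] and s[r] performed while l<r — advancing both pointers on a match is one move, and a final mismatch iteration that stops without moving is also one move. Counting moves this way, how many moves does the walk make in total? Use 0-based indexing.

4 moves

l=0 r=11: '9'=='9', l++,r--
l=1 r=10: '5'=='5', l++,r--
l=2 r=9: '2'=='2', l++,r--
l=3 r=8: '2'!='8', stop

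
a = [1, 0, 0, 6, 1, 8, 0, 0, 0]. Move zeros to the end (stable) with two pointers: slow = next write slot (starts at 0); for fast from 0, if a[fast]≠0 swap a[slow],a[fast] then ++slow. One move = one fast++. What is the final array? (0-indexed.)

(s=0,f=0) a[fast]=1≠0 swap→a[0]=1 → slow++,fast++
(s=1,f=1) a[fast]=0 → fast++
(s=1,f=2) a[fast]=0 → fast++
(s=1,f=3) a[fast]=6≠0 swap→a[1]=6 → slow++,fast++
(s=2,f=4) a[fast]=1≠0 swap→a[2]=1 → slow++,fast++
(s=3,f=5) a[fast]=8≠0 swap→a[3]=8 → slow++,fast++
(s=4,f=6) a[fast]=0 → fast++
(s=4,f=7) a[fast]=0 → fast++
(s=4,f=8) a[fast]=0 → fast++

[1, 6, 1, 8, 0, 0, 0, 0, 0]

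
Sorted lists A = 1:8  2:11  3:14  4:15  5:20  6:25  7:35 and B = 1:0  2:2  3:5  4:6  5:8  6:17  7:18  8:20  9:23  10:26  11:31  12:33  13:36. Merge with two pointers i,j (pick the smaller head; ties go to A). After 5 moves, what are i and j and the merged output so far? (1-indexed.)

i=2, j=5, merged so far=[0, 2, 5, 6, 8]

[i=1,j=1] A[i]=8>B[j]=0 take 0 → j++
[i=1,j=2] A[i]=8>B[j]=2 take 2 → j++
[i=1,j=3] A[i]=8>B[j]=5 take 5 → j++
[i=1,j=4] A[i]=8>B[j]=6 take 6 → j++
[i=1,j=5] A[i]=8<=B[j]=8 take 8 → i++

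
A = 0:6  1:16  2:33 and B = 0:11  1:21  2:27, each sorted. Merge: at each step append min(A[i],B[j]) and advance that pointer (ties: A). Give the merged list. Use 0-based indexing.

i=0 j=0: A[i]=6<=B[j]=11 take 6, i++
i=1 j=0: A[i]=16>B[j]=11 take 11, j++
i=1 j=1: A[i]=16<=B[j]=21 take 16, i++
i=2 j=1: A[i]=33>B[j]=21 take 21, j++
i=2 j=2: A[i]=33>B[j]=27 take 27, j++
i=2 j=3: B done, take A[i]=33, i++

[6, 11, 16, 21, 27, 33]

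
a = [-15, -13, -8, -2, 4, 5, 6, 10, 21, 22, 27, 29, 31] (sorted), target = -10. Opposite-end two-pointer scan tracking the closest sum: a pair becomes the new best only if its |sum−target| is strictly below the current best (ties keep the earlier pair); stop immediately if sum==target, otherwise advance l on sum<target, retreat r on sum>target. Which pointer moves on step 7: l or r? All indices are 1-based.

r

[1,13] -15+31=16 d=26 * → r--
[1,12] -15+29=14 d=24 * → r--
[1,11] -15+27=12 d=22 * → r--
[1,10] -15+22=7 d=17 * → r--
[1,9] -15+21=6 d=16 * → r--
[1,8] -15+10=-5 d=5 * → r--
[1,7] -15+6=-9 d=1 * → r--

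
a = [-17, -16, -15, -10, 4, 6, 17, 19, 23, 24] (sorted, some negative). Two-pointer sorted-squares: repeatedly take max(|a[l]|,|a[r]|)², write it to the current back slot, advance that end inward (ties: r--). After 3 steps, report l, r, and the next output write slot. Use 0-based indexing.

[0,9] |-17|<=|24| out[9]=576 → r--
[0,8] |-17|<=|23| out[8]=529 → r--
[0,7] |-17|<=|19| out[7]=361 → r--

l=0, r=6, next write slot=6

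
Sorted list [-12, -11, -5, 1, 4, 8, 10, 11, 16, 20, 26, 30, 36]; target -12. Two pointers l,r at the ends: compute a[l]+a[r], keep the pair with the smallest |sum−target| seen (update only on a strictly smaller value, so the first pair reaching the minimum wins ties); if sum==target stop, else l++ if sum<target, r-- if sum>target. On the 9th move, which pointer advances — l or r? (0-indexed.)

r

l=0 r=12: -12+36=24 d=36 *, r--
l=0 r=11: -12+30=18 d=30 *, r--
l=0 r=10: -12+26=14 d=26 *, r--
l=0 r=9: -12+20=8 d=20 *, r--
l=0 r=8: -12+16=4 d=16 *, r--
l=0 r=7: -12+11=-1 d=11 *, r--
l=0 r=6: -12+10=-2 d=10 *, r--
l=0 r=5: -12+8=-4 d=8 *, r--
l=0 r=4: -12+4=-8 d=4 *, r--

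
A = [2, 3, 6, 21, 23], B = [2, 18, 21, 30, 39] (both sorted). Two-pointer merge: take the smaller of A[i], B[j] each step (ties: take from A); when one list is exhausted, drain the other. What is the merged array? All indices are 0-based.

[i=0,j=0] A[i]=2<=B[j]=2 take 2 → i++
[i=1,j=0] A[i]=3>B[j]=2 take 2 → j++
[i=1,j=1] A[i]=3<=B[j]=18 take 3 → i++
[i=2,j=1] A[i]=6<=B[j]=18 take 6 → i++
[i=3,j=1] A[i]=21>B[j]=18 take 18 → j++
[i=3,j=2] A[i]=21<=B[j]=21 take 21 → i++
[i=4,j=2] A[i]=23>B[j]=21 take 21 → j++
[i=4,j=3] A[i]=23<=B[j]=30 take 23 → i++
[i=5,j=3] A done, take B[j]=30 → j++
[i=5,j=4] A done, take B[j]=39 → j++

[2, 2, 3, 6, 18, 21, 21, 23, 30, 39]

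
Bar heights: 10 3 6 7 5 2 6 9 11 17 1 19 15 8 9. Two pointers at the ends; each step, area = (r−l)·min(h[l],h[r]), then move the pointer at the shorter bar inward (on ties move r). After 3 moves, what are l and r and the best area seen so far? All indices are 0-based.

l=0 r=14: min(10,9)*14=126 best=126 *, r--
l=0 r=13: min(10,8)*13=104 best=126, r--
l=0 r=12: min(10,15)*12=120 best=126, l++

l=1, r=12, best area=126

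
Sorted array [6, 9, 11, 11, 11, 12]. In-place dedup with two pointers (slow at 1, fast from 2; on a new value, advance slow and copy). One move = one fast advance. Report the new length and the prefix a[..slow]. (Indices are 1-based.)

(s=1,f=2) a[fast]=9≠a[slow]=6 write a[2]=9 → slow++,fast++
(s=2,f=3) a[fast]=11≠a[slow]=9 write a[3]=11 → slow++,fast++
(s=3,f=4) a[fast]=11=a[slow] dup → fast++
(s=3,f=5) a[fast]=11=a[slow] dup → fast++
(s=3,f=6) a[fast]=12≠a[slow]=11 write a[4]=12 → slow++,fast++

length 4; prefix = [6, 9, 11, 12]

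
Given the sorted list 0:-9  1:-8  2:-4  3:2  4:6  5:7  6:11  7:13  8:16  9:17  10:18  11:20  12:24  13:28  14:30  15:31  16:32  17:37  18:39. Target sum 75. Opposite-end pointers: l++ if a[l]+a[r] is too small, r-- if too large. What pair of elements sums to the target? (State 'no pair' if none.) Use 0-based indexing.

[0,18] -9+39=30 <75 → l++
[1,18] -8+39=31 <75 → l++
[2,18] -4+39=35 <75 → l++
[3,18] 2+39=41 <75 → l++
[4,18] 6+39=45 <75 → l++
[5,18] 7+39=46 <75 → l++
[6,18] 11+39=50 <75 → l++
[7,18] 13+39=52 <75 → l++
[8,18] 16+39=55 <75 → l++
[9,18] 17+39=56 <75 → l++
[10,18] 18+39=57 <75 → l++
[11,18] 20+39=59 <75 → l++
[12,18] 24+39=63 <75 → l++
[13,18] 28+39=67 <75 → l++
[14,18] 30+39=69 <75 → l++
[15,18] 31+39=70 <75 → l++
[16,18] 32+39=71 <75 → l++
[17,18] 37+39=76 >75 → r--

no pair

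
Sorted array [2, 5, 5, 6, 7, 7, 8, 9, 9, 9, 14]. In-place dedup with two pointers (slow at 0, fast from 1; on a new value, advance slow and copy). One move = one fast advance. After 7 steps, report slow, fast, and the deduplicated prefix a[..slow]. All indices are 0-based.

slow=5, fast=8, prefix=[2, 5, 6, 7, 8, 9]

slow=0 fast=1: a[fast]=5≠a[slow]=2 write a[1]=5, slow++,fast++
slow=1 fast=2: a[fast]=5=a[slow] dup, fast++
slow=1 fast=3: a[fast]=6≠a[slow]=5 write a[2]=6, slow++,fast++
slow=2 fast=4: a[fast]=7≠a[slow]=6 write a[3]=7, slow++,fast++
slow=3 fast=5: a[fast]=7=a[slow] dup, fast++
slow=3 fast=6: a[fast]=8≠a[slow]=7 write a[4]=8, slow++,fast++
slow=4 fast=7: a[fast]=9≠a[slow]=8 write a[5]=9, slow++,fast++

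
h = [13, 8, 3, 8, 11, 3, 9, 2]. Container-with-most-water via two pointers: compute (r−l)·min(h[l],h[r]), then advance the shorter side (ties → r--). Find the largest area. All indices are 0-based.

max area = 54

l=0 r=7: min(13,2)*7=14 best=14 *, r--
l=0 r=6: min(13,9)*6=54 best=54 *, r--
l=0 r=5: min(13,3)*5=15 best=54, r--
l=0 r=4: min(13,11)*4=44 best=54, r--
l=0 r=3: min(13,8)*3=24 best=54, r--
l=0 r=2: min(13,3)*2=6 best=54, r--
l=0 r=1: min(13,8)*1=8 best=54, r--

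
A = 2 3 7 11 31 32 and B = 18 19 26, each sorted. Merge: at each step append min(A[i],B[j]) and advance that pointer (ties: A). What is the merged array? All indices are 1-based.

[2, 3, 7, 11, 18, 19, 26, 31, 32]

[i=1,j=1] A[i]=2<=B[j]=18 take 2 → i++
[i=2,j=1] A[i]=3<=B[j]=18 take 3 → i++
[i=3,j=1] A[i]=7<=B[j]=18 take 7 → i++
[i=4,j=1] A[i]=11<=B[j]=18 take 11 → i++
[i=5,j=1] A[i]=31>B[j]=18 take 18 → j++
[i=5,j=2] A[i]=31>B[j]=19 take 19 → j++
[i=5,j=3] A[i]=31>B[j]=26 take 26 → j++
[i=5,j=4] B done, take A[i]=31 → i++
[i=6,j=4] B done, take A[i]=32 → i++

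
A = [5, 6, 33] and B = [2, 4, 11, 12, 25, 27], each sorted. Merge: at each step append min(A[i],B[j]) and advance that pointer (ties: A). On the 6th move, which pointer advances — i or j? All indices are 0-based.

i=0 j=0: A[i]=5>B[j]=2 take 2, j++
i=0 j=1: A[i]=5>B[j]=4 take 4, j++
i=0 j=2: A[i]=5<=B[j]=11 take 5, i++
i=1 j=2: A[i]=6<=B[j]=11 take 6, i++
i=2 j=2: A[i]=33>B[j]=11 take 11, j++
i=2 j=3: A[i]=33>B[j]=12 take 12, j++

j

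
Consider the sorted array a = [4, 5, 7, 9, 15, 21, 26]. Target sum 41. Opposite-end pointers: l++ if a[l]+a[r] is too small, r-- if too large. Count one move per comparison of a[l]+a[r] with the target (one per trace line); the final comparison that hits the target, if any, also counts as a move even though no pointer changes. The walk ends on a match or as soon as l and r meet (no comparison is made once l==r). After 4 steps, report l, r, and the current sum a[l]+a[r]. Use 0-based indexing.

l=4, r=6, sum=41

l=0 r=6: 4+26=30 <41, l++
l=1 r=6: 5+26=31 <41, l++
l=2 r=6: 7+26=33 <41, l++
l=3 r=6: 9+26=35 <41, l++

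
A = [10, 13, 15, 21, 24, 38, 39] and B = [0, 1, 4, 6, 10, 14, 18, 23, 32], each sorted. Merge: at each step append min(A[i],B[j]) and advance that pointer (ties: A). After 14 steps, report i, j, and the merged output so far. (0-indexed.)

i=5, j=9, merged so far=[0, 1, 4, 6, 10, 10, 13, 14, 15, 18, 21, 23, 24, 32]

[i=0,j=0] A[i]=10>B[j]=0 take 0 → j++
[i=0,j=1] A[i]=10>B[j]=1 take 1 → j++
[i=0,j=2] A[i]=10>B[j]=4 take 4 → j++
[i=0,j=3] A[i]=10>B[j]=6 take 6 → j++
[i=0,j=4] A[i]=10<=B[j]=10 take 10 → i++
[i=1,j=4] A[i]=13>B[j]=10 take 10 → j++
[i=1,j=5] A[i]=13<=B[j]=14 take 13 → i++
[i=2,j=5] A[i]=15>B[j]=14 take 14 → j++
[i=2,j=6] A[i]=15<=B[j]=18 take 15 → i++
[i=3,j=6] A[i]=21>B[j]=18 take 18 → j++
[i=3,j=7] A[i]=21<=B[j]=23 take 21 → i++
[i=4,j=7] A[i]=24>B[j]=23 take 23 → j++
[i=4,j=8] A[i]=24<=B[j]=32 take 24 → i++
[i=5,j=8] A[i]=38>B[j]=32 take 32 → j++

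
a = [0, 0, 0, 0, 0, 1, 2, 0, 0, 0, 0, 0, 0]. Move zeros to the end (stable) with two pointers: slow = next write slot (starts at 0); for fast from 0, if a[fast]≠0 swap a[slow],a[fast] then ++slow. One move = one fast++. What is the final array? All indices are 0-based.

(s=0,f=0) a[fast]=0 → fast++
(s=0,f=1) a[fast]=0 → fast++
(s=0,f=2) a[fast]=0 → fast++
(s=0,f=3) a[fast]=0 → fast++
(s=0,f=4) a[fast]=0 → fast++
(s=0,f=5) a[fast]=1≠0 swap→a[0]=1 → slow++,fast++
(s=1,f=6) a[fast]=2≠0 swap→a[1]=2 → slow++,fast++
(s=2,f=7) a[fast]=0 → fast++
(s=2,f=8) a[fast]=0 → fast++
(s=2,f=9) a[fast]=0 → fast++
(s=2,f=10) a[fast]=0 → fast++
(s=2,f=11) a[fast]=0 → fast++
(s=2,f=12) a[fast]=0 → fast++

[1, 2, 0, 0, 0, 0, 0, 0, 0, 0, 0, 0, 0]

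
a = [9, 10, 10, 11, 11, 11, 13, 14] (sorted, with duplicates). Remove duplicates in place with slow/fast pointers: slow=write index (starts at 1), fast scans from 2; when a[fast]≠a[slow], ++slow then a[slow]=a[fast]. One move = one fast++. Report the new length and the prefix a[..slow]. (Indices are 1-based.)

slow=1 fast=2: a[fast]=10≠a[slow]=9 write a[2]=10, slow++,fast++
slow=2 fast=3: a[fast]=10=a[slow] dup, fast++
slow=2 fast=4: a[fast]=11≠a[slow]=10 write a[3]=11, slow++,fast++
slow=3 fast=5: a[fast]=11=a[slow] dup, fast++
slow=3 fast=6: a[fast]=11=a[slow] dup, fast++
slow=3 fast=7: a[fast]=13≠a[slow]=11 write a[4]=13, slow++,fast++
slow=4 fast=8: a[fast]=14≠a[slow]=13 write a[5]=14, slow++,fast++

length 5; prefix = [9, 10, 11, 13, 14]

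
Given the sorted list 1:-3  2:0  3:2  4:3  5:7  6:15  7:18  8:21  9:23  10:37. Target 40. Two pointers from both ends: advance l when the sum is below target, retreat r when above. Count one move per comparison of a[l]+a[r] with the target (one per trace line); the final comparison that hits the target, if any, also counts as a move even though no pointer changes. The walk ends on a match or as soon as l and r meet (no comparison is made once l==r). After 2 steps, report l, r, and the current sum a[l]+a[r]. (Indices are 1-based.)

[1,10] -3+37=34 <40 → l++
[2,10] 0+37=37 <40 → l++

l=3, r=10, sum=39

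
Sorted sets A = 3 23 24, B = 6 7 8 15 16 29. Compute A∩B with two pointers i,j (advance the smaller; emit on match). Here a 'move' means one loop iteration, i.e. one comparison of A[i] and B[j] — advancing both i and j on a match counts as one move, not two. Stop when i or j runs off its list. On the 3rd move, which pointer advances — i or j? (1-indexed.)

[i=1,j=1] 3<6 → i++
[i=2,j=1] 23>6 → j++
[i=2,j=2] 23>7 → j++

j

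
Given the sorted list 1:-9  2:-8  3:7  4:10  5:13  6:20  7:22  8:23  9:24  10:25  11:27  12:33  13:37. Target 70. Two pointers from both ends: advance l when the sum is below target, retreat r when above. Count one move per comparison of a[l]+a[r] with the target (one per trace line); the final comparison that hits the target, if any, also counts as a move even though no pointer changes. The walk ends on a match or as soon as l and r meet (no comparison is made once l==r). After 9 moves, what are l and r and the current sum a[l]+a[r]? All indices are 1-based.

[1,13] -9+37=28 <70 → l++
[2,13] -8+37=29 <70 → l++
[3,13] 7+37=44 <70 → l++
[4,13] 10+37=47 <70 → l++
[5,13] 13+37=50 <70 → l++
[6,13] 20+37=57 <70 → l++
[7,13] 22+37=59 <70 → l++
[8,13] 23+37=60 <70 → l++
[9,13] 24+37=61 <70 → l++

l=10, r=13, sum=62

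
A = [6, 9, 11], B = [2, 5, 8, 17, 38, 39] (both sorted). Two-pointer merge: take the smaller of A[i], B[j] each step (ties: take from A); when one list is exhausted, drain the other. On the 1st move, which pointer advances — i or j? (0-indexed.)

[i=0,j=0] A[i]=6>B[j]=2 take 2 → j++

j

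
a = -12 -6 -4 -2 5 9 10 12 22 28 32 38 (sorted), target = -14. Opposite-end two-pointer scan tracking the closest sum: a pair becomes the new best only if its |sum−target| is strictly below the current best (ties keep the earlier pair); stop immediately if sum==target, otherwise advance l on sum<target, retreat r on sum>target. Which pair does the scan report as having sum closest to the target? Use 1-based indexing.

l=1 r=12: -12+38=26 d=40 *, r--
l=1 r=11: -12+32=20 d=34 *, r--
l=1 r=10: -12+28=16 d=30 *, r--
l=1 r=9: -12+22=10 d=24 *, r--
l=1 r=8: -12+12=0 d=14 *, r--
l=1 r=7: -12+10=-2 d=12 *, r--
l=1 r=6: -12+9=-3 d=11 *, r--
l=1 r=5: -12+5=-7 d=7 *, r--
l=1 r=4: -12+-2=-14 d=0 *, stop

pair (-12, -2) with sum -14 (|Δ|=0)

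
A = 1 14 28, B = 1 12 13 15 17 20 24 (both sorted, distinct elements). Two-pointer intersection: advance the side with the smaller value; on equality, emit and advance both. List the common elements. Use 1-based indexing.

i=1 j=1: 1==1 emit, i++,j++
i=2 j=2: 14>12, j++
i=2 j=3: 14>13, j++
i=2 j=4: 14<15, i++
i=3 j=4: 28>15, j++
i=3 j=5: 28>17, j++
i=3 j=6: 28>20, j++
i=3 j=7: 28>24, j++

intersection = [1]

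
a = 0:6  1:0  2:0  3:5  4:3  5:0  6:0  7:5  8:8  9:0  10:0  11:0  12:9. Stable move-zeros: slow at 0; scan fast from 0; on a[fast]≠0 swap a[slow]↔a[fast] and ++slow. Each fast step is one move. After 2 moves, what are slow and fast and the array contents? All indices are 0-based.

slow=0 fast=0: a[fast]=6≠0 swap→a[0]=6, slow++,fast++
slow=1 fast=1: a[fast]=0, fast++

slow=1, fast=2, a=[6, 0, 0, 5, 3, 0, 0, 5, 8, 0, 0, 0, 9]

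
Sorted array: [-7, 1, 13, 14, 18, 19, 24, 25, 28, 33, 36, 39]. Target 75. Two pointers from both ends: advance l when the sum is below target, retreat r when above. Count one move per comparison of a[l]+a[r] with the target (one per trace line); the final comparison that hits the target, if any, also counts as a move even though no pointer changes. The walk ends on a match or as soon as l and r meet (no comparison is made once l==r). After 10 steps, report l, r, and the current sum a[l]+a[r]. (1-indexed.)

l=1 r=12: -7+39=32 <75, l++
l=2 r=12: 1+39=40 <75, l++
l=3 r=12: 13+39=52 <75, l++
l=4 r=12: 14+39=53 <75, l++
l=5 r=12: 18+39=57 <75, l++
l=6 r=12: 19+39=58 <75, l++
l=7 r=12: 24+39=63 <75, l++
l=8 r=12: 25+39=64 <75, l++
l=9 r=12: 28+39=67 <75, l++
l=10 r=12: 33+39=72 <75, l++

l=11, r=12, sum=75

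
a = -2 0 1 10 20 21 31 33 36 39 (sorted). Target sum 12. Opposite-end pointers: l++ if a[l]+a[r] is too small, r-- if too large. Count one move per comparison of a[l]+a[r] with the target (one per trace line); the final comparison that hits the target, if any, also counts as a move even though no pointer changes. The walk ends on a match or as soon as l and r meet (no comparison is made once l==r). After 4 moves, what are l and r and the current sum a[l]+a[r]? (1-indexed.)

l=1 r=10: -2+39=37 >12, r--
l=1 r=9: -2+36=34 >12, r--
l=1 r=8: -2+33=31 >12, r--
l=1 r=7: -2+31=29 >12, r--

l=1, r=6, sum=19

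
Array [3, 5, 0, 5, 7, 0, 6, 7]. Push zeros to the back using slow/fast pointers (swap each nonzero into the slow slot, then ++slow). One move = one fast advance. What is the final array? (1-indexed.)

(s=1,f=1) a[fast]=3≠0 swap→a[1]=3 → slow++,fast++
(s=2,f=2) a[fast]=5≠0 swap→a[2]=5 → slow++,fast++
(s=3,f=3) a[fast]=0 → fast++
(s=3,f=4) a[fast]=5≠0 swap→a[3]=5 → slow++,fast++
(s=4,f=5) a[fast]=7≠0 swap→a[4]=7 → slow++,fast++
(s=5,f=6) a[fast]=0 → fast++
(s=5,f=7) a[fast]=6≠0 swap→a[5]=6 → slow++,fast++
(s=6,f=8) a[fast]=7≠0 swap→a[6]=7 → slow++,fast++

[3, 5, 5, 7, 6, 7, 0, 0]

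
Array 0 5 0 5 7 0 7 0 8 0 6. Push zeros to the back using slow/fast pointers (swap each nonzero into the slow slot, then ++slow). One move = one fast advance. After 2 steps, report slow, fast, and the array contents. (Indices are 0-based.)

slow=1, fast=2, a=[5, 0, 0, 5, 7, 0, 7, 0, 8, 0, 6]

(s=0,f=0) a[fast]=0 → fast++
(s=0,f=1) a[fast]=5≠0 swap→a[0]=5 → slow++,fast++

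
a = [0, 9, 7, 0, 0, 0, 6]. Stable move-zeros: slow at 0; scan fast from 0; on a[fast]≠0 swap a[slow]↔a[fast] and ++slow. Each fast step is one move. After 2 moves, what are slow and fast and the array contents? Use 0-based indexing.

slow=1, fast=2, a=[9, 0, 7, 0, 0, 0, 6]

(s=0,f=0) a[fast]=0 → fast++
(s=0,f=1) a[fast]=9≠0 swap→a[0]=9 → slow++,fast++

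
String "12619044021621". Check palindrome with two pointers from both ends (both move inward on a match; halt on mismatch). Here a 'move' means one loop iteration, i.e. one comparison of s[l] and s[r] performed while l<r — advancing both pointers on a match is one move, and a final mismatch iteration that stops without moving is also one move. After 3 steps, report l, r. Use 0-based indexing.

[0,13] '1'=='1' → l++,r--
[1,12] '2'=='2' → l++,r--
[2,11] '6'=='6' → l++,r--

l=3, r=10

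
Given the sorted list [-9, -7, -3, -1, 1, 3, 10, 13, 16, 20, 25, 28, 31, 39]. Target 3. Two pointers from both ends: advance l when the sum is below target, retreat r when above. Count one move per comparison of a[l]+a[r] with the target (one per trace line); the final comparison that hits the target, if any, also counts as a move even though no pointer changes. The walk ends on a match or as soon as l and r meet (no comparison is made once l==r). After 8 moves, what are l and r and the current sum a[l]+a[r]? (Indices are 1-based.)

l=2, r=7, sum=3

l=1 r=14: -9+39=30 >3, r--
l=1 r=13: -9+31=22 >3, r--
l=1 r=12: -9+28=19 >3, r--
l=1 r=11: -9+25=16 >3, r--
l=1 r=10: -9+20=11 >3, r--
l=1 r=9: -9+16=7 >3, r--
l=1 r=8: -9+13=4 >3, r--
l=1 r=7: -9+10=1 <3, l++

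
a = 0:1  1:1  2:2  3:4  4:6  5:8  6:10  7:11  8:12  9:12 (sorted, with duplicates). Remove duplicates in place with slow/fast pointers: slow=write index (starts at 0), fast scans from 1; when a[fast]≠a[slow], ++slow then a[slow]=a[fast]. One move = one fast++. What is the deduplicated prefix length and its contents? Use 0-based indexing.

slow=0 fast=1: a[fast]=1=a[slow] dup, fast++
slow=0 fast=2: a[fast]=2≠a[slow]=1 write a[1]=2, slow++,fast++
slow=1 fast=3: a[fast]=4≠a[slow]=2 write a[2]=4, slow++,fast++
slow=2 fast=4: a[fast]=6≠a[slow]=4 write a[3]=6, slow++,fast++
slow=3 fast=5: a[fast]=8≠a[slow]=6 write a[4]=8, slow++,fast++
slow=4 fast=6: a[fast]=10≠a[slow]=8 write a[5]=10, slow++,fast++
slow=5 fast=7: a[fast]=11≠a[slow]=10 write a[6]=11, slow++,fast++
slow=6 fast=8: a[fast]=12≠a[slow]=11 write a[7]=12, slow++,fast++
slow=7 fast=9: a[fast]=12=a[slow] dup, fast++

length 8; prefix = [1, 2, 4, 6, 8, 10, 11, 12]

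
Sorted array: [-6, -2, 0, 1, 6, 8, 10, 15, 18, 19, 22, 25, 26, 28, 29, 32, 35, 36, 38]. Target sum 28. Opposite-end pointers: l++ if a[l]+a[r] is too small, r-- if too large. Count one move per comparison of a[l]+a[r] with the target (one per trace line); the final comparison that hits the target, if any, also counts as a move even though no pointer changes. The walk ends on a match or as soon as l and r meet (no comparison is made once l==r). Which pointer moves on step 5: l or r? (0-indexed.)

r

[0,18] -6+38=32 >28 → r--
[0,17] -6+36=30 >28 → r--
[0,16] -6+35=29 >28 → r--
[0,15] -6+32=26 <28 → l++
[1,15] -2+32=30 >28 → r--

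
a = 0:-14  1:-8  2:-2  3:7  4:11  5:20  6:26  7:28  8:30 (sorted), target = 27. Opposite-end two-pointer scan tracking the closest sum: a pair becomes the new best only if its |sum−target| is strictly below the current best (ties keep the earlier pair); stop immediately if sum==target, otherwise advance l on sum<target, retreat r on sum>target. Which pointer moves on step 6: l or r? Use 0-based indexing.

r

l=0 r=8: -14+30=16 d=11 *, l++
l=1 r=8: -8+30=22 d=5 *, l++
l=2 r=8: -2+30=28 d=1 *, r--
l=2 r=7: -2+28=26 d=1, l++
l=3 r=7: 7+28=35 d=8, r--
l=3 r=6: 7+26=33 d=6, r--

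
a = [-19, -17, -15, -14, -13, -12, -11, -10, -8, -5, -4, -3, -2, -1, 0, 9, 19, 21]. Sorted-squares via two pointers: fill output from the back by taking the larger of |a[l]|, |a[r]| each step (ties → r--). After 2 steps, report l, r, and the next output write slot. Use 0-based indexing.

l=0, r=15, next write slot=15

[0,17] |-19|<=|21| out[17]=441 → r--
[0,16] |-19|<=|19| out[16]=361 → r--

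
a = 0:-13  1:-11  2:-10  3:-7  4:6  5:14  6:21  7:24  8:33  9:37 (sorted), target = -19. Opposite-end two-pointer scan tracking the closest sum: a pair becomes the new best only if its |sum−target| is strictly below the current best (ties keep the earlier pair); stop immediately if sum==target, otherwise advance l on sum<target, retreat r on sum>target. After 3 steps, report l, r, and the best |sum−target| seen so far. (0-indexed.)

l=0, r=6, best |Δ|=30

l=0 r=9: -13+37=24 d=43 *, r--
l=0 r=8: -13+33=20 d=39 *, r--
l=0 r=7: -13+24=11 d=30 *, r--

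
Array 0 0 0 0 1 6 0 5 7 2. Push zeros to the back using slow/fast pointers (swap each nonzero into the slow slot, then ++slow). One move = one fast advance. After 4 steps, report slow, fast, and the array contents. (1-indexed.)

slow=1, fast=5, a=[0, 0, 0, 0, 1, 6, 0, 5, 7, 2]

(s=1,f=1) a[fast]=0 → fast++
(s=1,f=2) a[fast]=0 → fast++
(s=1,f=3) a[fast]=0 → fast++
(s=1,f=4) a[fast]=0 → fast++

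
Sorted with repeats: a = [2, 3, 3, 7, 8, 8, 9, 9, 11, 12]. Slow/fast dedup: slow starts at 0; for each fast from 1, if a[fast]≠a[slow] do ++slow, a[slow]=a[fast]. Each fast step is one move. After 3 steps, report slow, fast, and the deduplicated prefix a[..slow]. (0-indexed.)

slow=2, fast=4, prefix=[2, 3, 7]

(s=0,f=1) a[fast]=3≠a[slow]=2 write a[1]=3 → slow++,fast++
(s=1,f=2) a[fast]=3=a[slow] dup → fast++
(s=1,f=3) a[fast]=7≠a[slow]=3 write a[2]=7 → slow++,fast++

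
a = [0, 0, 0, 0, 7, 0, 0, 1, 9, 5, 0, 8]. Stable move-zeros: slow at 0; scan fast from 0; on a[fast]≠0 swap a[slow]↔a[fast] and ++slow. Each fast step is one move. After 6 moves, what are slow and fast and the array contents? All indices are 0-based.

slow=1, fast=6, a=[7, 0, 0, 0, 0, 0, 0, 1, 9, 5, 0, 8]

(s=0,f=0) a[fast]=0 → fast++
(s=0,f=1) a[fast]=0 → fast++
(s=0,f=2) a[fast]=0 → fast++
(s=0,f=3) a[fast]=0 → fast++
(s=0,f=4) a[fast]=7≠0 swap→a[0]=7 → slow++,fast++
(s=1,f=5) a[fast]=0 → fast++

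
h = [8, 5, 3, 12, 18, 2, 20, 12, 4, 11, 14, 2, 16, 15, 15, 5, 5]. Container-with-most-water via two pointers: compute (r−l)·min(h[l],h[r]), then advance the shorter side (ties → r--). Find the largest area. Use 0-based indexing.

l=0 r=16: min(8,5)*16=80 best=80 *, r--
l=0 r=15: min(8,5)*15=75 best=80, r--
l=0 r=14: min(8,15)*14=112 best=112 *, l++
l=1 r=14: min(5,15)*13=65 best=112, l++
l=2 r=14: min(3,15)*12=36 best=112, l++
l=3 r=14: min(12,15)*11=132 best=132 *, l++
l=4 r=14: min(18,15)*10=150 best=150 *, r--
l=4 r=13: min(18,15)*9=135 best=150, r--
l=4 r=12: min(18,16)*8=128 best=150, r--
l=4 r=11: min(18,2)*7=14 best=150, r--
l=4 r=10: min(18,14)*6=84 best=150, r--
l=4 r=9: min(18,11)*5=55 best=150, r--
l=4 r=8: min(18,4)*4=16 best=150, r--
l=4 r=7: min(18,12)*3=36 best=150, r--
l=4 r=6: min(18,20)*2=36 best=150, l++
l=5 r=6: min(2,20)*1=2 best=150, l++

max area = 150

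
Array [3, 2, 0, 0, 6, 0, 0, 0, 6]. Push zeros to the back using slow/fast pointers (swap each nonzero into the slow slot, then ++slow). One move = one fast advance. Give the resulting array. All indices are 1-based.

(s=1,f=1) a[fast]=3≠0 swap→a[1]=3 → slow++,fast++
(s=2,f=2) a[fast]=2≠0 swap→a[2]=2 → slow++,fast++
(s=3,f=3) a[fast]=0 → fast++
(s=3,f=4) a[fast]=0 → fast++
(s=3,f=5) a[fast]=6≠0 swap→a[3]=6 → slow++,fast++
(s=4,f=6) a[fast]=0 → fast++
(s=4,f=7) a[fast]=0 → fast++
(s=4,f=8) a[fast]=0 → fast++
(s=4,f=9) a[fast]=6≠0 swap→a[4]=6 → slow++,fast++

[3, 2, 6, 6, 0, 0, 0, 0, 0]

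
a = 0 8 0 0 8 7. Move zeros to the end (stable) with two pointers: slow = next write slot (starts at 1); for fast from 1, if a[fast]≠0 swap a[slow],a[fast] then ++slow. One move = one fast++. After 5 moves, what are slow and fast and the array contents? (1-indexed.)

slow=3, fast=6, a=[8, 8, 0, 0, 0, 7]

slow=1 fast=1: a[fast]=0, fast++
slow=1 fast=2: a[fast]=8≠0 swap→a[1]=8, slow++,fast++
slow=2 fast=3: a[fast]=0, fast++
slow=2 fast=4: a[fast]=0, fast++
slow=2 fast=5: a[fast]=8≠0 swap→a[2]=8, slow++,fast++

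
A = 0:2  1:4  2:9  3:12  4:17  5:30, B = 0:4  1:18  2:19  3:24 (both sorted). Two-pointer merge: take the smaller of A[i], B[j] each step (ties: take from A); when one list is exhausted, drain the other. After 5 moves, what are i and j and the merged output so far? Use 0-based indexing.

i=0 j=0: A[i]=2<=B[j]=4 take 2, i++
i=1 j=0: A[i]=4<=B[j]=4 take 4, i++
i=2 j=0: A[i]=9>B[j]=4 take 4, j++
i=2 j=1: A[i]=9<=B[j]=18 take 9, i++
i=3 j=1: A[i]=12<=B[j]=18 take 12, i++

i=4, j=1, merged so far=[2, 4, 4, 9, 12]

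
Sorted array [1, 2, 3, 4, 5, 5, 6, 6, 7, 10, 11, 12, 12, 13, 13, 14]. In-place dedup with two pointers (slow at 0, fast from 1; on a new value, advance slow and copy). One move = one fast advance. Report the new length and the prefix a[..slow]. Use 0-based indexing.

slow=0 fast=1: a[fast]=2≠a[slow]=1 write a[1]=2, slow++,fast++
slow=1 fast=2: a[fast]=3≠a[slow]=2 write a[2]=3, slow++,fast++
slow=2 fast=3: a[fast]=4≠a[slow]=3 write a[3]=4, slow++,fast++
slow=3 fast=4: a[fast]=5≠a[slow]=4 write a[4]=5, slow++,fast++
slow=4 fast=5: a[fast]=5=a[slow] dup, fast++
slow=4 fast=6: a[fast]=6≠a[slow]=5 write a[5]=6, slow++,fast++
slow=5 fast=7: a[fast]=6=a[slow] dup, fast++
slow=5 fast=8: a[fast]=7≠a[slow]=6 write a[6]=7, slow++,fast++
slow=6 fast=9: a[fast]=10≠a[slow]=7 write a[7]=10, slow++,fast++
slow=7 fast=10: a[fast]=11≠a[slow]=10 write a[8]=11, slow++,fast++
slow=8 fast=11: a[fast]=12≠a[slow]=11 write a[9]=12, slow++,fast++
slow=9 fast=12: a[fast]=12=a[slow] dup, fast++
slow=9 fast=13: a[fast]=13≠a[slow]=12 write a[10]=13, slow++,fast++
slow=10 fast=14: a[fast]=13=a[slow] dup, fast++
slow=10 fast=15: a[fast]=14≠a[slow]=13 write a[11]=14, slow++,fast++

length 12; prefix = [1, 2, 3, 4, 5, 6, 7, 10, 11, 12, 13, 14]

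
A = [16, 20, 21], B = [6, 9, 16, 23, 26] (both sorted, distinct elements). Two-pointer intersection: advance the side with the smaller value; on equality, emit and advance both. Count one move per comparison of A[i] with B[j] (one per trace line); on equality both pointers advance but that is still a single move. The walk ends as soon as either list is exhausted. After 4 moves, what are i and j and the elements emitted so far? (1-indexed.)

i=3, j=4, emitted=[16]

i=1 j=1: 16>6, j++
i=1 j=2: 16>9, j++
i=1 j=3: 16==16 emit, i++,j++
i=2 j=4: 20<23, i++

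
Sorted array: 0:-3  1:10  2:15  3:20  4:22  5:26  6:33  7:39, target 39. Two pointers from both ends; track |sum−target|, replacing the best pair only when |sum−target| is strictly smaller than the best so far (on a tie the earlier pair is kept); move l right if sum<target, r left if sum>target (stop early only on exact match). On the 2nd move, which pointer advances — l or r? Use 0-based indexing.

r

l=0 r=7: -3+39=36 d=3 *, l++
l=1 r=7: 10+39=49 d=10, r--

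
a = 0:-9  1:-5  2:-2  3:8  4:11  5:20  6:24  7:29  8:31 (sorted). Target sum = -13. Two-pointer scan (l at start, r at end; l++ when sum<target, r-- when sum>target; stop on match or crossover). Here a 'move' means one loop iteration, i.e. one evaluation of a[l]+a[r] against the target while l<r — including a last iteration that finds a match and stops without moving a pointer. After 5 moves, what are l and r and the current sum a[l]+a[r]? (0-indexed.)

l=0, r=3, sum=-1

[0,8] -9+31=22 >-13 → r--
[0,7] -9+29=20 >-13 → r--
[0,6] -9+24=15 >-13 → r--
[0,5] -9+20=11 >-13 → r--
[0,4] -9+11=2 >-13 → r--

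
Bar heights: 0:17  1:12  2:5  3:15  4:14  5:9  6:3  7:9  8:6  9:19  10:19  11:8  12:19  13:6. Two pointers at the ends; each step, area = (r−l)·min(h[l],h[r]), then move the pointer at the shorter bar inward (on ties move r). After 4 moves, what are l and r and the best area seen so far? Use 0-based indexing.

l=3, r=12, best area=204

l=0 r=13: min(17,6)*13=78 best=78 *, r--
l=0 r=12: min(17,19)*12=204 best=204 *, l++
l=1 r=12: min(12,19)*11=132 best=204, l++
l=2 r=12: min(5,19)*10=50 best=204, l++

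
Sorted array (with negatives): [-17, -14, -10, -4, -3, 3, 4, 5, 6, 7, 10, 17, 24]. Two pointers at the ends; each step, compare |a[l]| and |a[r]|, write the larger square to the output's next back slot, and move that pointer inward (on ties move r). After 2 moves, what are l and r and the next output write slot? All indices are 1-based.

[1,13] |-17|<=|24| out[13]=576 → r--
[1,12] |-17|<=|17| out[12]=289 → r--

l=1, r=11, next write slot=11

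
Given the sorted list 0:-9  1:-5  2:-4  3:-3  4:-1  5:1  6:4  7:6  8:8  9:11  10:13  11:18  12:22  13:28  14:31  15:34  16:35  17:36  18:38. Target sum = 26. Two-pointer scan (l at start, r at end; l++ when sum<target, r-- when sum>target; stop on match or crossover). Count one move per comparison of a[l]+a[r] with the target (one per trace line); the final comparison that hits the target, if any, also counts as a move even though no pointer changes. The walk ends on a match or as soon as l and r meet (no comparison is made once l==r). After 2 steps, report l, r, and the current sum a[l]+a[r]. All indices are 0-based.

l=0 r=18: -9+38=29 >26, r--
l=0 r=17: -9+36=27 >26, r--

l=0, r=16, sum=26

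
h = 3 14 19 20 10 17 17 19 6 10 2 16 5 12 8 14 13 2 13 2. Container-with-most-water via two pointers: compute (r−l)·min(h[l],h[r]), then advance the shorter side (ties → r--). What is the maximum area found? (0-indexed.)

max area = 221

l=0 r=19: min(3,2)*19=38 best=38 *, r--
l=0 r=18: min(3,13)*18=54 best=54 *, l++
l=1 r=18: min(14,13)*17=221 best=221 *, r--
l=1 r=17: min(14,2)*16=32 best=221, r--
l=1 r=16: min(14,13)*15=195 best=221, r--
l=1 r=15: min(14,14)*14=196 best=221, r--
l=1 r=14: min(14,8)*13=104 best=221, r--
l=1 r=13: min(14,12)*12=144 best=221, r--
l=1 r=12: min(14,5)*11=55 best=221, r--
l=1 r=11: min(14,16)*10=140 best=221, l++
l=2 r=11: min(19,16)*9=144 best=221, r--
l=2 r=10: min(19,2)*8=16 best=221, r--
l=2 r=9: min(19,10)*7=70 best=221, r--
l=2 r=8: min(19,6)*6=36 best=221, r--
l=2 r=7: min(19,19)*5=95 best=221, r--
l=2 r=6: min(19,17)*4=68 best=221, r--
l=2 r=5: min(19,17)*3=51 best=221, r--
l=2 r=4: min(19,10)*2=20 best=221, r--
l=2 r=3: min(19,20)*1=19 best=221, l++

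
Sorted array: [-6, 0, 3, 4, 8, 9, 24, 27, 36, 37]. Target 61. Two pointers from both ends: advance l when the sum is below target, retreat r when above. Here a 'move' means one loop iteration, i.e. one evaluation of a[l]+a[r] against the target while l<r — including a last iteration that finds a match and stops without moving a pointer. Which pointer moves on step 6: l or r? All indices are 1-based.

l

[1,10] -6+37=31 <61 → l++
[2,10] 0+37=37 <61 → l++
[3,10] 3+37=40 <61 → l++
[4,10] 4+37=41 <61 → l++
[5,10] 8+37=45 <61 → l++
[6,10] 9+37=46 <61 → l++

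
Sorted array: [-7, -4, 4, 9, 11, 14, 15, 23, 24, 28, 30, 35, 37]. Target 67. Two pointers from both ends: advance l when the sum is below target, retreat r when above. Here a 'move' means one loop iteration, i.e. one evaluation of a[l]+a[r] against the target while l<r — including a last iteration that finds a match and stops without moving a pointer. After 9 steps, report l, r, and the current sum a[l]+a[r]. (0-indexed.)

l=0 r=12: -7+37=30 <67, l++
l=1 r=12: -4+37=33 <67, l++
l=2 r=12: 4+37=41 <67, l++
l=3 r=12: 9+37=46 <67, l++
l=4 r=12: 11+37=48 <67, l++
l=5 r=12: 14+37=51 <67, l++
l=6 r=12: 15+37=52 <67, l++
l=7 r=12: 23+37=60 <67, l++
l=8 r=12: 24+37=61 <67, l++

l=9, r=12, sum=65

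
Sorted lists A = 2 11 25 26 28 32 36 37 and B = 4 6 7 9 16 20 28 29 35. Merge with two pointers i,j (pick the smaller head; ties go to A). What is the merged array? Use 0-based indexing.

i=0 j=0: A[i]=2<=B[j]=4 take 2, i++
i=1 j=0: A[i]=11>B[j]=4 take 4, j++
i=1 j=1: A[i]=11>B[j]=6 take 6, j++
i=1 j=2: A[i]=11>B[j]=7 take 7, j++
i=1 j=3: A[i]=11>B[j]=9 take 9, j++
i=1 j=4: A[i]=11<=B[j]=16 take 11, i++
i=2 j=4: A[i]=25>B[j]=16 take 16, j++
i=2 j=5: A[i]=25>B[j]=20 take 20, j++
i=2 j=6: A[i]=25<=B[j]=28 take 25, i++
i=3 j=6: A[i]=26<=B[j]=28 take 26, i++
i=4 j=6: A[i]=28<=B[j]=28 take 28, i++
i=5 j=6: A[i]=32>B[j]=28 take 28, j++
i=5 j=7: A[i]=32>B[j]=29 take 29, j++
i=5 j=8: A[i]=32<=B[j]=35 take 32, i++
i=6 j=8: A[i]=36>B[j]=35 take 35, j++
i=6 j=9: B done, take A[i]=36, i++
i=7 j=9: B done, take A[i]=37, i++

[2, 4, 6, 7, 9, 11, 16, 20, 25, 26, 28, 28, 29, 32, 35, 36, 37]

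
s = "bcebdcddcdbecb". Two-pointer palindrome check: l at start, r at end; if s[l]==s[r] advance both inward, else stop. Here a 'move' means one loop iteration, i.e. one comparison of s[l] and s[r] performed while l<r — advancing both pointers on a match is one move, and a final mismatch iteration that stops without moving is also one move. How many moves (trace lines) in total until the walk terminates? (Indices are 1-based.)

7 moves

l=1 r=14: 'b'=='b', l++,r--
l=2 r=13: 'c'=='c', l++,r--
l=3 r=12: 'e'=='e', l++,r--
l=4 r=11: 'b'=='b', l++,r--
l=5 r=10: 'd'=='d', l++,r--
l=6 r=9: 'c'=='c', l++,r--
l=7 r=8: 'd'=='d', l++,r--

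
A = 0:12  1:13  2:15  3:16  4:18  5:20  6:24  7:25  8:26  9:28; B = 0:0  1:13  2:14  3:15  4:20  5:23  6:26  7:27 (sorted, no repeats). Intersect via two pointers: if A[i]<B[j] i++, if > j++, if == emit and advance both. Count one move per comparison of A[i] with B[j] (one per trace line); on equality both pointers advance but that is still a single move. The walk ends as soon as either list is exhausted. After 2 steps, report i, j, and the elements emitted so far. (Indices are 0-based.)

i=1, j=1, emitted=[]

[i=0,j=0] 12>0 → j++
[i=0,j=1] 12<13 → i++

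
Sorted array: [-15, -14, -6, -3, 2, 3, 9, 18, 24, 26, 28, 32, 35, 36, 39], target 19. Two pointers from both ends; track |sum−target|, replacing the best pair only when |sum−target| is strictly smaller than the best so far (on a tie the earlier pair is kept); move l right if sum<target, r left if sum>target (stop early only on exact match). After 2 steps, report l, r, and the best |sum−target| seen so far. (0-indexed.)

[0,14] -15+39=24 d=5 * → r--
[0,13] -15+36=21 d=2 * → r--

l=0, r=12, best |Δ|=2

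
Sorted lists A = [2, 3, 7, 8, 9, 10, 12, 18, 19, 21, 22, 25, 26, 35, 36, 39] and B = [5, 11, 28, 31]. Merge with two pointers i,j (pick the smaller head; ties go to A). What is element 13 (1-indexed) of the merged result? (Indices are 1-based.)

[i=1,j=1] A[i]=2<=B[j]=5 take 2 → i++
[i=2,j=1] A[i]=3<=B[j]=5 take 3 → i++
[i=3,j=1] A[i]=7>B[j]=5 take 5 → j++
[i=3,j=2] A[i]=7<=B[j]=11 take 7 → i++
[i=4,j=2] A[i]=8<=B[j]=11 take 8 → i++
[i=5,j=2] A[i]=9<=B[j]=11 take 9 → i++
[i=6,j=2] A[i]=10<=B[j]=11 take 10 → i++
[i=7,j=2] A[i]=12>B[j]=11 take 11 → j++
[i=7,j=3] A[i]=12<=B[j]=28 take 12 → i++
[i=8,j=3] A[i]=18<=B[j]=28 take 18 → i++
[i=9,j=3] A[i]=19<=B[j]=28 take 19 → i++
[i=10,j=3] A[i]=21<=B[j]=28 take 21 → i++
[i=11,j=3] A[i]=22<=B[j]=28 take 22 → i++
[i=12,j=3] A[i]=25<=B[j]=28 take 25 → i++
[i=13,j=3] A[i]=26<=B[j]=28 take 26 → i++
[i=14,j=3] A[i]=35>B[j]=28 take 28 → j++
[i=14,j=4] A[i]=35>B[j]=31 take 31 → j++
[i=14,j=5] B done, take A[i]=35 → i++
[i=15,j=5] B done, take A[i]=36 → i++
[i=16,j=5] B done, take A[i]=39 → i++

merged[13] = 22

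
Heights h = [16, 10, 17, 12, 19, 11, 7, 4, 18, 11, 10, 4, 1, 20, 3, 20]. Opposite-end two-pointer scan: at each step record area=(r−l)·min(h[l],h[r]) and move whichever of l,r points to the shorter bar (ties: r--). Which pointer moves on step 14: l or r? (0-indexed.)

[0,15] min(16,20)*15=240 best=240 * → l++
[1,15] min(10,20)*14=140 best=240 → l++
[2,15] min(17,20)*13=221 best=240 → l++
[3,15] min(12,20)*12=144 best=240 → l++
[4,15] min(19,20)*11=209 best=240 → l++
[5,15] min(11,20)*10=110 best=240 → l++
[6,15] min(7,20)*9=63 best=240 → l++
[7,15] min(4,20)*8=32 best=240 → l++
[8,15] min(18,20)*7=126 best=240 → l++
[9,15] min(11,20)*6=66 best=240 → l++
[10,15] min(10,20)*5=50 best=240 → l++
[11,15] min(4,20)*4=16 best=240 → l++
[12,15] min(1,20)*3=3 best=240 → l++
[13,15] min(20,20)*2=40 best=240 → r--

r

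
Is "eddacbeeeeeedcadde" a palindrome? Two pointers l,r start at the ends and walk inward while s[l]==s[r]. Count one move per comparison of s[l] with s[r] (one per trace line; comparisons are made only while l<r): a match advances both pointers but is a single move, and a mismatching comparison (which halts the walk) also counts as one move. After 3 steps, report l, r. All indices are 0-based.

l=3, r=14

l=0 r=17: 'e'=='e', l++,r--
l=1 r=16: 'd'=='d', l++,r--
l=2 r=15: 'd'=='d', l++,r--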